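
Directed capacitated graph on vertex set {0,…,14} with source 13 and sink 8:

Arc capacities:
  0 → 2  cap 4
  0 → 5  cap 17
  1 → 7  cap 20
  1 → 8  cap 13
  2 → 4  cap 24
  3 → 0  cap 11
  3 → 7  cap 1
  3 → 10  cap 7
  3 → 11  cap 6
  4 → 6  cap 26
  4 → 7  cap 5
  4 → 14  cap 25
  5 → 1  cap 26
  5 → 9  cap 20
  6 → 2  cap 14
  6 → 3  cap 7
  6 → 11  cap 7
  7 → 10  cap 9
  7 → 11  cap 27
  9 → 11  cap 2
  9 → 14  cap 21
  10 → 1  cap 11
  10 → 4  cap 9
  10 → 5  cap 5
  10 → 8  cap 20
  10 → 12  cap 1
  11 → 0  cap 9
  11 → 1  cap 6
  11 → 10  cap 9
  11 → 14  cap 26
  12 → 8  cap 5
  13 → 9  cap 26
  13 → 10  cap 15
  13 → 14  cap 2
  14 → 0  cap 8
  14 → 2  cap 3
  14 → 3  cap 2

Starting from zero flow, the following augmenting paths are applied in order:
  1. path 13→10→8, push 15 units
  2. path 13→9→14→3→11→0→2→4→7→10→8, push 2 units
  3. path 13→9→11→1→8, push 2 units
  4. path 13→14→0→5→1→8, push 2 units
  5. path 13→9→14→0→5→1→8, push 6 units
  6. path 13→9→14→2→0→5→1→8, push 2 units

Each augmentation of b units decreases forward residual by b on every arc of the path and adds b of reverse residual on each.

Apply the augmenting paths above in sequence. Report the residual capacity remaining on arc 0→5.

after path 1 (13→10→8, push 15): res(0,5)=17
after path 2 (13→9→14→3→11→0→2→4→7→10→8, push 2): res(0,5)=17
after path 3 (13→9→11→1→8, push 2): res(0,5)=17
after path 4 (13→14→0→5→1→8, push 2): res(0,5)=15
after path 5 (13→9→14→0→5→1→8, push 6): res(0,5)=9
after path 6 (13→9→14→2→0→5→1→8, push 2): res(0,5)=7

Residual capacity of (0,5): 7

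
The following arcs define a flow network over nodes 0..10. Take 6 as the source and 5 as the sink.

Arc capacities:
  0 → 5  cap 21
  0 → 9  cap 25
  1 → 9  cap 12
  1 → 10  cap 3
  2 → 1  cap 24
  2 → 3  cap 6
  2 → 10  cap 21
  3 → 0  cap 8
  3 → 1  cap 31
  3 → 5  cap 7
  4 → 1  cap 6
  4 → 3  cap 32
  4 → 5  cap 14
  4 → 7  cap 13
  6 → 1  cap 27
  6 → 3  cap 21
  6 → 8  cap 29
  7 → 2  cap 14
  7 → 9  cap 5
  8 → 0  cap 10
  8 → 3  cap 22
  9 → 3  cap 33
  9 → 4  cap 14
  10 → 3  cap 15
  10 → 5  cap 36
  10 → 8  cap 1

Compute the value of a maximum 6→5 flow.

augment #1: 6→3→5 bottleneck 7, total now 7
augment #2: 6→1→10→5 bottleneck 3, total now 10
augment #3: 6→3→0→5 bottleneck 8, total now 18
augment #4: 6→8→0→5 bottleneck 10, total now 28
augment #5: 6→1→9→4→5 bottleneck 12, total now 40

Maximum flow value: 40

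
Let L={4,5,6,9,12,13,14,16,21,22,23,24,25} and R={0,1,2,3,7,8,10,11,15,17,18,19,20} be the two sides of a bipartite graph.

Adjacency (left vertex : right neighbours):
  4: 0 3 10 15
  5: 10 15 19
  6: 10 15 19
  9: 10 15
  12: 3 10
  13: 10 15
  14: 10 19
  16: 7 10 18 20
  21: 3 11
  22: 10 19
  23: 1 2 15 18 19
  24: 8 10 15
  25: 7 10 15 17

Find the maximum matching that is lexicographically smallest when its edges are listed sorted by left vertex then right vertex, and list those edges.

Lex-smallest maximum matching: {(4,0), (5,10), (6,15), (12,3), (14,19), (16,7), (21,11), (23,1), (24,8), (25,17)}

|M| = 10 (so the lex-smallest maximum matching has 10 edges)
process left vertices in ascending order; for each, take the smallest-labelled available neighbour that still permits 10 edges overall, or leave it unmatched if none does
lex-smallest matching: {4-0, 5-10, 6-15, 12-3, 14-19, 16-7, 21-11, 23-1, 24-8, 25-17}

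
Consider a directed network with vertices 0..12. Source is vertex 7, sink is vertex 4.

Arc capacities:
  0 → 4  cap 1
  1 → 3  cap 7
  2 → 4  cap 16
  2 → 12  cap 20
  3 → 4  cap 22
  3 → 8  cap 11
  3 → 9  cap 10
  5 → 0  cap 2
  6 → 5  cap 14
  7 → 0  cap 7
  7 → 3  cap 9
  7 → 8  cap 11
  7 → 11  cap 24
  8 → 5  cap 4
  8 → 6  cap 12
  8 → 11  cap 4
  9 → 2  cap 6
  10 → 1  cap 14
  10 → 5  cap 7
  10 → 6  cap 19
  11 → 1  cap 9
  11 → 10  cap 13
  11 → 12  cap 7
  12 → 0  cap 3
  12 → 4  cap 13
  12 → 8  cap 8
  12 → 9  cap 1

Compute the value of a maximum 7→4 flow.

augment #1: 7→0→4 bottleneck 1, total now 1
augment #2: 7→3→4 bottleneck 9, total now 10
augment #3: 7→11→12→4 bottleneck 7, total now 17
augment #4: 7→11→1→3→4 bottleneck 7, total now 24

Maximum flow value: 24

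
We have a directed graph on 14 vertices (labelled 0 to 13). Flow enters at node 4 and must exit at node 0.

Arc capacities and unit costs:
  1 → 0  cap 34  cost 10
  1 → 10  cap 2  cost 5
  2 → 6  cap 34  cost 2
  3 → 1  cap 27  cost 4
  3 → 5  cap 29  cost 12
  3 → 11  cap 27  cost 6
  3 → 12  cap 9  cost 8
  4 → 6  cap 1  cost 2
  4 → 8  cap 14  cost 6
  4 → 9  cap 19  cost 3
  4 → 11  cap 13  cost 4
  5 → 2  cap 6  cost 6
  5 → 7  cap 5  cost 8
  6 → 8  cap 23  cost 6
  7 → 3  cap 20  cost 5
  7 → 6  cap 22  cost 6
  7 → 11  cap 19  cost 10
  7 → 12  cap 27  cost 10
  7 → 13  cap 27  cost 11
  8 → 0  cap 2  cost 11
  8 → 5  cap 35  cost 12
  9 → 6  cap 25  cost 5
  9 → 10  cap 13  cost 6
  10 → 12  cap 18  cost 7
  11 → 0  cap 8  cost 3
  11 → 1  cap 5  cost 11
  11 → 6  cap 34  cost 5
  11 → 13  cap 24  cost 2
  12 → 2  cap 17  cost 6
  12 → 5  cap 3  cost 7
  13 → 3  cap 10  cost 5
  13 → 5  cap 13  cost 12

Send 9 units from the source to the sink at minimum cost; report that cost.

shortest-cost path #1: 4→11→0 push 8 @ unit cost 7 (adds 56)
shortest-cost path #2: 4→8→0 push 1 @ unit cost 17 (adds 17)
total cost = 73

Minimum cost for 9 units: 73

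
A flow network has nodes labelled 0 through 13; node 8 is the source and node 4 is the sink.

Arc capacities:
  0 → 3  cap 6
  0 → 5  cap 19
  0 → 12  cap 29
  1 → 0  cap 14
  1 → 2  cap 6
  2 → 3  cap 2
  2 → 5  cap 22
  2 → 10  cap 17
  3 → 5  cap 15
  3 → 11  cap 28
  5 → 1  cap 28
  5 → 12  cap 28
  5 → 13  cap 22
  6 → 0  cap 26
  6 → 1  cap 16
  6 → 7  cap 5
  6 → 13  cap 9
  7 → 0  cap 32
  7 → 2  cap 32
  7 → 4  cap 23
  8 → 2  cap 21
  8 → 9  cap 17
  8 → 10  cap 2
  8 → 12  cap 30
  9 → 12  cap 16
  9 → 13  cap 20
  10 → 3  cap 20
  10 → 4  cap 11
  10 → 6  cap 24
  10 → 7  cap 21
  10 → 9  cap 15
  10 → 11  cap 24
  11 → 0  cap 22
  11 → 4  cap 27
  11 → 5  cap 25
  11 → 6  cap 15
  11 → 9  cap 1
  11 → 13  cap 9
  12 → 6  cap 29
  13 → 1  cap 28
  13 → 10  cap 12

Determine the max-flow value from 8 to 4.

Maximum flow value: 44

augment #1: 8→10→4 bottleneck 2, total now 2
augment #2: 8→2→10→4 bottleneck 9, total now 11
augment #3: 8→2→3→11→4 bottleneck 2, total now 13
augment #4: 8→2→10→7→4 bottleneck 8, total now 21
augment #5: 8→12→6→7→4 bottleneck 5, total now 26
augment #6: 8→9→13→10→7→4 bottleneck 10, total now 36
augment #7: 8→9→13→10→11→4 bottleneck 2, total now 38
augment #8: 8→12→6→0→3→11→4 bottleneck 6, total now 44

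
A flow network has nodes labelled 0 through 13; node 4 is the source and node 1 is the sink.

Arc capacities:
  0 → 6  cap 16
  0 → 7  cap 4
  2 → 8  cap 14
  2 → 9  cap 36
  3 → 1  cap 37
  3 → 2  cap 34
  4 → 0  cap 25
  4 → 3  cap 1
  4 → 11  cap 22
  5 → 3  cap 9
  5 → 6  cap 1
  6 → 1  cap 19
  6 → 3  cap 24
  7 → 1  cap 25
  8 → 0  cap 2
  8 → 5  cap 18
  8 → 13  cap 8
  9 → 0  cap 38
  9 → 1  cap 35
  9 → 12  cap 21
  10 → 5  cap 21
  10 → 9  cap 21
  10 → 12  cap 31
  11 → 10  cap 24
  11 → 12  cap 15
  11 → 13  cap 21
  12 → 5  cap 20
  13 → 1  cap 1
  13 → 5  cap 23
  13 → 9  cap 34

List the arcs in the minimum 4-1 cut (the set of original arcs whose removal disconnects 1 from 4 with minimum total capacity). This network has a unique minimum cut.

Min-cut arcs: {(0,6), (0,7), (4,3), (4,11)} (total capacity 43)

augment #1: 4→3→1 push 1
augment #2: 4→0→6→1 push 16
augment #3: 4→0→7→1 push 4
augment #4: 4→11→13→1 push 1
augment #5: 4→11→10→9→1 push 21
max flow = 43; residual-reachable set from 4 gives S-side
cut edges (S→T): {(0,6), (0,7), (4,3), (4,11)} total cap 43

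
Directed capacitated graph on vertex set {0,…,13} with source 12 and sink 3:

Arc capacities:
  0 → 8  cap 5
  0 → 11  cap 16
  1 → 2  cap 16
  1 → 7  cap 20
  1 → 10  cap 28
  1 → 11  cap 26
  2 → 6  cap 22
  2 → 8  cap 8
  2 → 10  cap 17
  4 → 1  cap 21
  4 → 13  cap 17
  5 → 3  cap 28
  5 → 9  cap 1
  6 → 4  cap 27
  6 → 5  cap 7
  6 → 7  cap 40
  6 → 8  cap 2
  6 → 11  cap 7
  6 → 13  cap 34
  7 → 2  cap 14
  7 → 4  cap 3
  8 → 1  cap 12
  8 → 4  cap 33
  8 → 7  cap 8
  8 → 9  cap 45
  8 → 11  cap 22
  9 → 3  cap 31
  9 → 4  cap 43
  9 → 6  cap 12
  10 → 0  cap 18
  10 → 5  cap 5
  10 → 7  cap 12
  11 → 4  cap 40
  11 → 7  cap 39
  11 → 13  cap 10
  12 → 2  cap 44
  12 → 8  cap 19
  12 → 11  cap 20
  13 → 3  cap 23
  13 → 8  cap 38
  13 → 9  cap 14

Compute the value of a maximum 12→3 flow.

augment #1: 12→8→9→3 bottleneck 19, total now 19
augment #2: 12→11→13→3 bottleneck 10, total now 29
augment #3: 12→2→6→5→3 bottleneck 7, total now 36
augment #4: 12→2→6→13→3 bottleneck 13, total now 49
augment #5: 12→2→8→9→3 bottleneck 8, total now 57
augment #6: 12→2→10→5→3 bottleneck 5, total now 62
augment #7: 12→2→6→8→9→3 bottleneck 2, total now 64
augment #8: 12→11→4→13→9→3 bottleneck 2, total now 66

Maximum flow value: 66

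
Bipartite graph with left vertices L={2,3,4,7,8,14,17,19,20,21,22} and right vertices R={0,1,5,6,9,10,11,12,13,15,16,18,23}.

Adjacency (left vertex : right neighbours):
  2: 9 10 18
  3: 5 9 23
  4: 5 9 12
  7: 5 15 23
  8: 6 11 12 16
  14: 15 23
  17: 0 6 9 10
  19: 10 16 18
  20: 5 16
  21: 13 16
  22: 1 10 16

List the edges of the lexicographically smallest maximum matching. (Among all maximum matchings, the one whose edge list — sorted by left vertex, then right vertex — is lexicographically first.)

|M| = 11 (so the lex-smallest maximum matching has 11 edges)
process left vertices in ascending order; for each, take the smallest-labelled available neighbour that still permits 11 edges overall, or leave it unmatched if none does
lex-smallest matching: {2-9, 3-5, 4-12, 7-15, 8-6, 14-23, 17-0, 19-10, 20-16, 21-13, 22-1}

Lex-smallest maximum matching: {(2,9), (3,5), (4,12), (7,15), (8,6), (14,23), (17,0), (19,10), (20,16), (21,13), (22,1)}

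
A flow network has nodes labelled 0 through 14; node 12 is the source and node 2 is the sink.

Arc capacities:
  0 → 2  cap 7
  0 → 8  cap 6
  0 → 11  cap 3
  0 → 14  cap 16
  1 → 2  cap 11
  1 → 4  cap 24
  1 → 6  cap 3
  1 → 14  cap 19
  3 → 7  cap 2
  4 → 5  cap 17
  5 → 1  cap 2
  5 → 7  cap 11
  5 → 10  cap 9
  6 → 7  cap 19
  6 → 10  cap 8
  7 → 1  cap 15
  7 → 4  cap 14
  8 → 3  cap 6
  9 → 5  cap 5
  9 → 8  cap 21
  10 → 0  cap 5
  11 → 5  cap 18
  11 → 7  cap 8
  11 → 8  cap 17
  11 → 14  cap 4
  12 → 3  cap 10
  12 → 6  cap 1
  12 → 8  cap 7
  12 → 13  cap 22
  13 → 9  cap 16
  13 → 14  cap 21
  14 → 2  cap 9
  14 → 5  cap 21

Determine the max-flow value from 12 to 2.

Maximum flow value: 25

augment #1: 12→13→14→2 bottleneck 9, total now 9
augment #2: 12→3→7→1→2 bottleneck 2, total now 11
augment #3: 12→6→7→1→2 bottleneck 1, total now 12
augment #4: 12→13→9→5→1→2 bottleneck 2, total now 14
augment #5: 12→13→9→5→7→1→2 bottleneck 3, total now 17
augment #6: 12→13→14→5→7→1→2 bottleneck 3, total now 20
augment #7: 12→13→14→5→10→0→2 bottleneck 5, total now 25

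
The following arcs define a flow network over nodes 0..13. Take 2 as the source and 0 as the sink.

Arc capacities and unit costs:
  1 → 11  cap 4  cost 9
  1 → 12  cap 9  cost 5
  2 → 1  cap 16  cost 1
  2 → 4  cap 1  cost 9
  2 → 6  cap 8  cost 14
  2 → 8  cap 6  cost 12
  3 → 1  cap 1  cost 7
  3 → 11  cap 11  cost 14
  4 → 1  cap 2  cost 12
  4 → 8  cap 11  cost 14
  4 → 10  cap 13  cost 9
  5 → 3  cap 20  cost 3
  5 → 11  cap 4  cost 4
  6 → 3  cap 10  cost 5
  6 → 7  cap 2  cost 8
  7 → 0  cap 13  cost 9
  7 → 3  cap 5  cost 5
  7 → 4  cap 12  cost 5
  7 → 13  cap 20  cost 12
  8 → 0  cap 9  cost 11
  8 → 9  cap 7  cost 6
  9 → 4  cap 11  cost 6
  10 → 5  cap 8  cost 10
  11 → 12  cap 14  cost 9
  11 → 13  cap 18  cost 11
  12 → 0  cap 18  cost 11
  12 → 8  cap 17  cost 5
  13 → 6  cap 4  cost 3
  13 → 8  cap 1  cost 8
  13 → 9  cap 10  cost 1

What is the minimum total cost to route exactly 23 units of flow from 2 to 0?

Minimum cost for 23 units: 560

shortest-cost path #1: 2→1→12→0 push 9 @ unit cost 17 (adds 153)
shortest-cost path #2: 2→8→0 push 6 @ unit cost 23 (adds 138)
shortest-cost path #3: 2→1→11→12→0 push 4 @ unit cost 30 (adds 120)
shortest-cost path #4: 2→6→7→0 push 2 @ unit cost 31 (adds 62)
shortest-cost path #5: 2→4→8→0 push 1 @ unit cost 34 (adds 34)
shortest-cost path #6: 2→6→3→11→12→0 push 1 @ unit cost 53 (adds 53)
total cost = 560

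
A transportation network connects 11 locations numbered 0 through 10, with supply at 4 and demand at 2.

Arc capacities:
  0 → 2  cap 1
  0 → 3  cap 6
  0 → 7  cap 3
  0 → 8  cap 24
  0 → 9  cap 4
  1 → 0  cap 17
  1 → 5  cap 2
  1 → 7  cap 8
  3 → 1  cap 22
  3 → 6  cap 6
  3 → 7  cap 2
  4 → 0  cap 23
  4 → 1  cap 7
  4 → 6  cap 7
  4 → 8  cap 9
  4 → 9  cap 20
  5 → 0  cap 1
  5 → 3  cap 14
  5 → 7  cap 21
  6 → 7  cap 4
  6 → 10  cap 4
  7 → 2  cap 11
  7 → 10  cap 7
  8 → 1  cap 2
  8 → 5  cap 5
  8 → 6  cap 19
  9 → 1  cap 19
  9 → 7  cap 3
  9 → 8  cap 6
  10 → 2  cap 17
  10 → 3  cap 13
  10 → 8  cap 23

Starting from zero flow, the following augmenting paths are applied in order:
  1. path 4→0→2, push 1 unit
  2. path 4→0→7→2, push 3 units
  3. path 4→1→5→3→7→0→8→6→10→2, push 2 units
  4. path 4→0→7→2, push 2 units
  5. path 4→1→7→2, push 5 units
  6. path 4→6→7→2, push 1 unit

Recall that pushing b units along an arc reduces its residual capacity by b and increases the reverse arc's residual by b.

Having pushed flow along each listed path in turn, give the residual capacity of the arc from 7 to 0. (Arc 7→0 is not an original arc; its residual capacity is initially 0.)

Residual capacity of (7,0): 3

after path 1 (4→0→2, push 1): res(7,0)=0
after path 2 (4→0→7→2, push 3): res(7,0)=3
after path 3 (4→1→5→3→7→0→8→6→10→2, push 2): res(7,0)=1
after path 4 (4→0→7→2, push 2): res(7,0)=3
after path 5 (4→1→7→2, push 5): res(7,0)=3
after path 6 (4→6→7→2, push 1): res(7,0)=3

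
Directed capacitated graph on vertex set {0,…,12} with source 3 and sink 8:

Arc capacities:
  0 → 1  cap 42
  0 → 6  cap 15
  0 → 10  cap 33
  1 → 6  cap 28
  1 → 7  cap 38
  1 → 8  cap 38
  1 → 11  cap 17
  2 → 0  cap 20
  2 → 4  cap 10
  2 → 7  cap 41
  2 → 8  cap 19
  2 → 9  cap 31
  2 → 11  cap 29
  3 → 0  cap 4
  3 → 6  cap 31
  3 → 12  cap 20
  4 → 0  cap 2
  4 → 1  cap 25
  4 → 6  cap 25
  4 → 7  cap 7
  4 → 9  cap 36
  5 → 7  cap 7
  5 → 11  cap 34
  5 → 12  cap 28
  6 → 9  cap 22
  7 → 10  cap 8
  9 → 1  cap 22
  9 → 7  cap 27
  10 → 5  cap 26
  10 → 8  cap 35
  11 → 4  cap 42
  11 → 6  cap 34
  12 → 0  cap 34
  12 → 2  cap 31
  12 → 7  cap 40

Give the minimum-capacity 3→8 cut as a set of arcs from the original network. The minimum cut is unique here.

Min-cut arcs: {(3,0), (3,12), (6,9)} (total capacity 46)

augment #1: 3→0→1→8 push 4
augment #2: 3→12→2→8 push 19
augment #3: 3→6→9→1→8 push 22
augment #4: 3→12→0→1→8 push 1
max flow = 46; residual-reachable set from 3 gives S-side
cut edges (S→T): {(3,0), (3,12), (6,9)} total cap 46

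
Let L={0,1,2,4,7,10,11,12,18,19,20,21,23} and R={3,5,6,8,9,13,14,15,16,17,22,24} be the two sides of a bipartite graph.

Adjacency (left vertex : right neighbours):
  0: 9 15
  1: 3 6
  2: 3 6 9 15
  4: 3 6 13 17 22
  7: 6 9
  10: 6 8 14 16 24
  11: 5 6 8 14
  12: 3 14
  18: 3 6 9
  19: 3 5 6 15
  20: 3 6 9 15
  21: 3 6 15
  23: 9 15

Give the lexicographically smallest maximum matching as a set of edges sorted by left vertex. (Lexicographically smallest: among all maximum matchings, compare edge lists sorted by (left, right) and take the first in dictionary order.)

Lex-smallest maximum matching: {(0,9), (1,3), (2,6), (4,13), (10,16), (11,8), (12,14), (19,5), (20,15)}

|M| = 9 (so the lex-smallest maximum matching has 9 edges)
process left vertices in ascending order; for each, take the smallest-labelled available neighbour that still permits 9 edges overall, or leave it unmatched if none does
lex-smallest matching: {0-9, 1-3, 2-6, 4-13, 10-16, 11-8, 12-14, 19-5, 20-15}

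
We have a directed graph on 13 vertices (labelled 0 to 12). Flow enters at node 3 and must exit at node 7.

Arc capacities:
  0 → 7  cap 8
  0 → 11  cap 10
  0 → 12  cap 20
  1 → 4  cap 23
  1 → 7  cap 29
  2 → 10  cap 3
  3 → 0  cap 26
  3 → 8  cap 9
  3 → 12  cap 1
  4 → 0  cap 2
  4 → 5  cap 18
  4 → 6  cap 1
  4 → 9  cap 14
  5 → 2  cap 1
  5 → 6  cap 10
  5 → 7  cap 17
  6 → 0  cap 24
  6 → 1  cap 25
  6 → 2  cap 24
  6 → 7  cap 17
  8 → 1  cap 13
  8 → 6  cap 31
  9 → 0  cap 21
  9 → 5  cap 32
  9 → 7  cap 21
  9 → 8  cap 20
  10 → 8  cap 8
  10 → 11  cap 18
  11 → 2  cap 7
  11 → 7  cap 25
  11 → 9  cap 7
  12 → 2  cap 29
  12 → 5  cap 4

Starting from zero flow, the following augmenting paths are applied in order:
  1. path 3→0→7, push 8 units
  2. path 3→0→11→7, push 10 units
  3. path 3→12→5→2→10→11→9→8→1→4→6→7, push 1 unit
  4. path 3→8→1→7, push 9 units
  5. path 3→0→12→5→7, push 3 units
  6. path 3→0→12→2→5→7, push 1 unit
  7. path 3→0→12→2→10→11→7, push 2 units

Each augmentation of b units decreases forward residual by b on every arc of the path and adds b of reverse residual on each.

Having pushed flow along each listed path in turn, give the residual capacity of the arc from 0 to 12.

after path 1 (3→0→7, push 8): res(0,12)=20
after path 2 (3→0→11→7, push 10): res(0,12)=20
after path 3 (3→12→5→2→10→11→9→8→1→4→6→7, push 1): res(0,12)=20
after path 4 (3→8→1→7, push 9): res(0,12)=20
after path 5 (3→0→12→5→7, push 3): res(0,12)=17
after path 6 (3→0→12→2→5→7, push 1): res(0,12)=16
after path 7 (3→0→12→2→10→11→7, push 2): res(0,12)=14

Residual capacity of (0,12): 14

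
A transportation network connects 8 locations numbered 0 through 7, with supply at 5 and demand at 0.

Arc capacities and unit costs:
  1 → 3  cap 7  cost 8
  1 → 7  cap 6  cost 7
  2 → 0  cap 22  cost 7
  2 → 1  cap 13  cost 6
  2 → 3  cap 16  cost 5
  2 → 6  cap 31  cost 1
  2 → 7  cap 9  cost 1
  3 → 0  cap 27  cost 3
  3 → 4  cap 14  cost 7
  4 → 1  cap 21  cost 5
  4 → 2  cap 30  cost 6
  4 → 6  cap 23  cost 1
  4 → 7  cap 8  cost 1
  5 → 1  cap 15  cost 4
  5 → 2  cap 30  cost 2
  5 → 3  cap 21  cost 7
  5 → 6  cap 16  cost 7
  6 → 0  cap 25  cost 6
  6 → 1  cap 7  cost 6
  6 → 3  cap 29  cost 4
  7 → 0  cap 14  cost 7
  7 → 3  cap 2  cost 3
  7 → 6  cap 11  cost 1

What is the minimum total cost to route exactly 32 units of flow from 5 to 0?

shortest-cost path #1: 5→2→0 push 22 @ unit cost 9 (adds 198)
shortest-cost path #2: 5→2→6→0 push 8 @ unit cost 9 (adds 72)
shortest-cost path #3: 5→3→0 push 2 @ unit cost 10 (adds 20)
total cost = 290

Minimum cost for 32 units: 290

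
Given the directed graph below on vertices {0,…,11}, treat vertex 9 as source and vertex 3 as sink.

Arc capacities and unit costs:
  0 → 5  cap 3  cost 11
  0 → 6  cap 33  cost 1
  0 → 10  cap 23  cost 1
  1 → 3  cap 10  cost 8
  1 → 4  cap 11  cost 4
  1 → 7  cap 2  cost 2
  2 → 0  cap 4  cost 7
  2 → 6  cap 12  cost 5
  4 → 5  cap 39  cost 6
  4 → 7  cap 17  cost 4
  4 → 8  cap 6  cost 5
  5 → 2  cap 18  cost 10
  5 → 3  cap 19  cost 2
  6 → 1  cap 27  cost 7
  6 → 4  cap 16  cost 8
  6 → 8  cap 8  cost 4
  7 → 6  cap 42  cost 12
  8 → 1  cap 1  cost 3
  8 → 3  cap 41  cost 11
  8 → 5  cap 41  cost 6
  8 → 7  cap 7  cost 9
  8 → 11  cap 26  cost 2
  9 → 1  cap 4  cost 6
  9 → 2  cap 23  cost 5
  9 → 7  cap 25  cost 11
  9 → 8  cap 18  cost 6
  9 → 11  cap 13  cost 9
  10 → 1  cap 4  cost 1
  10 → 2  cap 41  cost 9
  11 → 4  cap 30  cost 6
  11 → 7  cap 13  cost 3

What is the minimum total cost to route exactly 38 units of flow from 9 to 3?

Minimum cost for 38 units: 695

shortest-cost path #1: 9→1→3 push 4 @ unit cost 14 (adds 56)
shortest-cost path #2: 9→8→5→3 push 18 @ unit cost 14 (adds 252)
shortest-cost path #3: 9→2→6→8→5→3 push 1 @ unit cost 22 (adds 22)
shortest-cost path #4: 9→2→0→10→1→3 push 4 @ unit cost 22 (adds 88)
shortest-cost path #5: 9→2→6→8→3 push 7 @ unit cost 25 (adds 175)
shortest-cost path #6: 9→2→6→1→3 push 2 @ unit cost 25 (adds 50)
shortest-cost path #7: 9→11→4→5→8→3 push 2 @ unit cost 26 (adds 52)
total cost = 695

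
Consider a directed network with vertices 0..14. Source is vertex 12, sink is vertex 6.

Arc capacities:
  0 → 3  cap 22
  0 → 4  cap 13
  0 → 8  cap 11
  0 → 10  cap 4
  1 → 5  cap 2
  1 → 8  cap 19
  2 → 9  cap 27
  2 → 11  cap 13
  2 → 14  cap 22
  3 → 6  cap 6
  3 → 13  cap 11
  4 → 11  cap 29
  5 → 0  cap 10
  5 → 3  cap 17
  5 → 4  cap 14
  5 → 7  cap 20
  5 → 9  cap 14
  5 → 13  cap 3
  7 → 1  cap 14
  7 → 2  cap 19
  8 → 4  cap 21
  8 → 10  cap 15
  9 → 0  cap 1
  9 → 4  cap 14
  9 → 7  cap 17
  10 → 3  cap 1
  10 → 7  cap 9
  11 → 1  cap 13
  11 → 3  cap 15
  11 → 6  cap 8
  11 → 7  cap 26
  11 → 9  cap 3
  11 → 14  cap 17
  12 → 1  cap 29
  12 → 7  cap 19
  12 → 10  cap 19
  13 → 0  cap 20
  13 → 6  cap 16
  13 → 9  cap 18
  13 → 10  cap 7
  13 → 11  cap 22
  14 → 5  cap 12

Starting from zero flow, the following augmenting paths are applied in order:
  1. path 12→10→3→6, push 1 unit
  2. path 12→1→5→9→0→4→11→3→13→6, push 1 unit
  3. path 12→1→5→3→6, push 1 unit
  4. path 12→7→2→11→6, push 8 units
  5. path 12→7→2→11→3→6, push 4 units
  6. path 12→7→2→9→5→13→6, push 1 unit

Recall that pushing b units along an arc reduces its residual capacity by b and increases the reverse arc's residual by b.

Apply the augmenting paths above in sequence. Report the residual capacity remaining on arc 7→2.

Residual capacity of (7,2): 6

after path 1 (12→10→3→6, push 1): res(7,2)=19
after path 2 (12→1→5→9→0→4→11→3→13→6, push 1): res(7,2)=19
after path 3 (12→1→5→3→6, push 1): res(7,2)=19
after path 4 (12→7→2→11→6, push 8): res(7,2)=11
after path 5 (12→7→2→11→3→6, push 4): res(7,2)=7
after path 6 (12→7→2→9→5→13→6, push 1): res(7,2)=6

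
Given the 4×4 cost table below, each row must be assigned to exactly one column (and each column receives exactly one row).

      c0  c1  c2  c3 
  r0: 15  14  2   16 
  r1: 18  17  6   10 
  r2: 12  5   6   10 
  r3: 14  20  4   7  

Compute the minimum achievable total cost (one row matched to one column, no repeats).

Minimum assignment cost: 31

optimal assignment: row0→col2 (cost 2), row1→col3 (cost 10), row2→col1 (cost 5), row3→col0 (cost 14)
total = 2 + 10 + 5 + 14 = 31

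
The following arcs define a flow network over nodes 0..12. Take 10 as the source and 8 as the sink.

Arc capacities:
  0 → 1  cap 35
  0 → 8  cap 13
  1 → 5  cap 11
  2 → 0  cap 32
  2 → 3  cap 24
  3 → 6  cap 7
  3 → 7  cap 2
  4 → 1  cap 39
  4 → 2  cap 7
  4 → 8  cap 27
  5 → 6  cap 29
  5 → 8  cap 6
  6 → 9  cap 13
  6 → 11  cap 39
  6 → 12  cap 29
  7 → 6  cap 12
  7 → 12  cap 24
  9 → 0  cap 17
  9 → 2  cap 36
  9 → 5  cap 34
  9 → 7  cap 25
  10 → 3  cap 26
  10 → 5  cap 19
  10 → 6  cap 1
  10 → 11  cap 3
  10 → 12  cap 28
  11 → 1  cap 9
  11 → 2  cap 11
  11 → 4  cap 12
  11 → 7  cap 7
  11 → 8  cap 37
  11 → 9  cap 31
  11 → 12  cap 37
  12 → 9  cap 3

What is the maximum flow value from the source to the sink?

augment #1: 10→5→8 bottleneck 6, total now 6
augment #2: 10→11→8 bottleneck 3, total now 9
augment #3: 10→6→11→8 bottleneck 1, total now 10
augment #4: 10→3→6→11→8 bottleneck 7, total now 17
augment #5: 10→5→6→11→8 bottleneck 13, total now 30
augment #6: 10→12→9→0→8 bottleneck 3, total now 33
augment #7: 10→3→7→6→11→8 bottleneck 2, total now 35

Maximum flow value: 35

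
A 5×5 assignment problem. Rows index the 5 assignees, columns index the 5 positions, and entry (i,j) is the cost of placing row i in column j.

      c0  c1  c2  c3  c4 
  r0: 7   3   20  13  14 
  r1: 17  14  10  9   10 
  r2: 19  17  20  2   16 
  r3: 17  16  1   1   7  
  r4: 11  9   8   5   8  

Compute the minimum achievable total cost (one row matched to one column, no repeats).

optimal assignment: row0→col1 (cost 3), row1→col4 (cost 10), row2→col3 (cost 2), row3→col2 (cost 1), row4→col0 (cost 11)
total = 3 + 10 + 2 + 1 + 11 = 27

Minimum assignment cost: 27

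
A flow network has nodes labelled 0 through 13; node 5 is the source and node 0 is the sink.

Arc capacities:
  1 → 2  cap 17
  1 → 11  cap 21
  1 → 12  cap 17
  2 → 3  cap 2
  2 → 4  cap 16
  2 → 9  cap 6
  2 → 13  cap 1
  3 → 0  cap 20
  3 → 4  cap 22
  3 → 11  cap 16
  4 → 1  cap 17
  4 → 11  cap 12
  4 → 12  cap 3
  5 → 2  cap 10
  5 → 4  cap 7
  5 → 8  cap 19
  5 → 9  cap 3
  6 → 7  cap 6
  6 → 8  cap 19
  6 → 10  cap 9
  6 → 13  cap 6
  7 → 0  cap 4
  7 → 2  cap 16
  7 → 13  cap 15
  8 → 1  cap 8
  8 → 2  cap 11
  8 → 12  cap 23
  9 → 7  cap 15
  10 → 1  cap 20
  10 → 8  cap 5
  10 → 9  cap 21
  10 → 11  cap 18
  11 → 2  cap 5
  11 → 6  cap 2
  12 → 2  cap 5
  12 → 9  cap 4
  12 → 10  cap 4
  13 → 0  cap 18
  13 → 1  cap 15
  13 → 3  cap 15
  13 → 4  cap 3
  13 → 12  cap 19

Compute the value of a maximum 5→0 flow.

augment #1: 5→2→3→0 bottleneck 2, total now 2
augment #2: 5→2→13→0 bottleneck 1, total now 3
augment #3: 5→9→7→0 bottleneck 3, total now 6
augment #4: 5→2→9→7→0 bottleneck 1, total now 7
augment #5: 5→2→9→7→13→0 bottleneck 5, total now 12
augment #6: 5→4→11→6→13→0 bottleneck 2, total now 14
augment #7: 5→4→12→9→7→13→0 bottleneck 3, total now 17
augment #8: 5→8→12→9→7→13→0 bottleneck 1, total now 18
augment #9: 5→8→12→10→9→7→13→0 bottleneck 2, total now 20

Maximum flow value: 20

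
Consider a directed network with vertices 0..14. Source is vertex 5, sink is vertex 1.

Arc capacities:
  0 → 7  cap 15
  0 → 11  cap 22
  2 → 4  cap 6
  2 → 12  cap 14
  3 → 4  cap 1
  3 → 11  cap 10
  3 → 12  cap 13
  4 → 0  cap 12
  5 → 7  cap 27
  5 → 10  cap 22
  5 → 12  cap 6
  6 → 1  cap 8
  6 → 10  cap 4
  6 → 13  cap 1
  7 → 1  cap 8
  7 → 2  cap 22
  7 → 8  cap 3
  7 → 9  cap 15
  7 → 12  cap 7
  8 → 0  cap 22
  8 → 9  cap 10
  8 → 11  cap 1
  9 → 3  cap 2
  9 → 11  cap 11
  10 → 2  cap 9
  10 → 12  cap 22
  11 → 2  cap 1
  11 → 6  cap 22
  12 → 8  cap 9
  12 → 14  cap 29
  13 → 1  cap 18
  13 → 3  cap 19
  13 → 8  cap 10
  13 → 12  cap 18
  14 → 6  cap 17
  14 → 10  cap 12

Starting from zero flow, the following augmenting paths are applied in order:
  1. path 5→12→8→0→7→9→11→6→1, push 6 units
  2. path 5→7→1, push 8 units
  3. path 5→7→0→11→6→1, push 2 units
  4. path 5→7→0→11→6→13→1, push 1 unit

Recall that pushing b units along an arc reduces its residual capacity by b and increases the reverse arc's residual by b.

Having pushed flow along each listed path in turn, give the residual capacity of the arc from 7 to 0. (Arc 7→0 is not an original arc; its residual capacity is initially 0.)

Residual capacity of (7,0): 3

after path 1 (5→12→8→0→7→9→11→6→1, push 6): res(7,0)=6
after path 2 (5→7→1, push 8): res(7,0)=6
after path 3 (5→7→0→11→6→1, push 2): res(7,0)=4
after path 4 (5→7→0→11→6→13→1, push 1): res(7,0)=3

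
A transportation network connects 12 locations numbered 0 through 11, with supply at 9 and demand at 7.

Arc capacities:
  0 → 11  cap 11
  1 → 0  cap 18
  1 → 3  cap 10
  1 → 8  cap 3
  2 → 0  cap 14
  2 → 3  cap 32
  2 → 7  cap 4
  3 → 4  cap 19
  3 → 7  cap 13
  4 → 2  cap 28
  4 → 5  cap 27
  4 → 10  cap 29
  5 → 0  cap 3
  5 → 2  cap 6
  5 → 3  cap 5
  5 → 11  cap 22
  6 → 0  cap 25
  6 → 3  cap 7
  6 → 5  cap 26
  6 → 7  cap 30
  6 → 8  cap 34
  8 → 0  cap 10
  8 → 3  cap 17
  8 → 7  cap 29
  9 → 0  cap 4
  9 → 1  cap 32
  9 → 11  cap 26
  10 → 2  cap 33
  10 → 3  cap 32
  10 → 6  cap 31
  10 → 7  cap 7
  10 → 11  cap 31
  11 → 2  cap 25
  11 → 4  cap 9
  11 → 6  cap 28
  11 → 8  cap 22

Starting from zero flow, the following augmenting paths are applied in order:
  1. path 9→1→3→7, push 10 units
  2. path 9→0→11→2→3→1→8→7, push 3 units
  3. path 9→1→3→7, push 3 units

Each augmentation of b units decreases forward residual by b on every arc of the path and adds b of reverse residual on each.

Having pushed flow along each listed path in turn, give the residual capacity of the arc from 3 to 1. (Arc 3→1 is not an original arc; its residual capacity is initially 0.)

Residual capacity of (3,1): 10

after path 1 (9→1→3→7, push 10): res(3,1)=10
after path 2 (9→0→11→2→3→1→8→7, push 3): res(3,1)=7
after path 3 (9→1→3→7, push 3): res(3,1)=10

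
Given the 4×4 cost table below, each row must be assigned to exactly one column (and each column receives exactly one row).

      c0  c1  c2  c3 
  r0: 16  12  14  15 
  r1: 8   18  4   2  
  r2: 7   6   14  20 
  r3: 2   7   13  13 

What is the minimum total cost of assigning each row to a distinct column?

Minimum assignment cost: 24

optimal assignment: row0→col2 (cost 14), row1→col3 (cost 2), row2→col1 (cost 6), row3→col0 (cost 2)
total = 14 + 2 + 6 + 2 = 24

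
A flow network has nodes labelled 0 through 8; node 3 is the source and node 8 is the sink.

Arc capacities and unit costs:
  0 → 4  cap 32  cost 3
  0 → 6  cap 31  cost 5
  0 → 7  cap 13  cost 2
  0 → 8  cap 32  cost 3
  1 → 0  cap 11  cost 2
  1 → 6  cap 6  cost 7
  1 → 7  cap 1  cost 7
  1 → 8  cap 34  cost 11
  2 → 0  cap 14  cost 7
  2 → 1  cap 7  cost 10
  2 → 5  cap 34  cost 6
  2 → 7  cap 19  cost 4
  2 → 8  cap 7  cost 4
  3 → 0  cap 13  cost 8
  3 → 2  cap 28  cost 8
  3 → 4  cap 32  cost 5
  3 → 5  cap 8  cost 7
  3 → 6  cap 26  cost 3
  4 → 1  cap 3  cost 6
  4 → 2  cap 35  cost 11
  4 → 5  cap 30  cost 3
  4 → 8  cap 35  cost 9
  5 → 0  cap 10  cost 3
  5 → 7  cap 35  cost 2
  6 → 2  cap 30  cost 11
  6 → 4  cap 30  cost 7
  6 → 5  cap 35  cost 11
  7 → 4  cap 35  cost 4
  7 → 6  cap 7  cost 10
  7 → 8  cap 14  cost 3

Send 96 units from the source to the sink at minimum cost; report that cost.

Minimum cost for 96 units: 1493

shortest-cost path #1: 3→0→8 push 13 @ unit cost 11 (adds 143)
shortest-cost path #2: 3→5→7→8 push 8 @ unit cost 12 (adds 96)
shortest-cost path #3: 3→2→8 push 7 @ unit cost 12 (adds 84)
shortest-cost path #4: 3→4→5→7→8 push 6 @ unit cost 13 (adds 78)
shortest-cost path #5: 3→4→8 push 26 @ unit cost 14 (adds 364)
shortest-cost path #6: 3→2→7→5→0→8 push 10 @ unit cost 16 (adds 160)
shortest-cost path #7: 3→2→7→5→4→8 push 4 @ unit cost 16 (adds 64)
shortest-cost path #8: 3→2→0→8 push 7 @ unit cost 18 (adds 126)
shortest-cost path #9: 3→6→4→8 push 5 @ unit cost 19 (adds 95)
shortest-cost path #10: 3→6→4→1→0→8 push 2 @ unit cost 21 (adds 42)
shortest-cost path #11: 3→6→4→1→8 push 1 @ unit cost 27 (adds 27)
shortest-cost path #12: 3→6→4→5→7→2→0→1→8 push 2 @ unit cost 27 (adds 54)
shortest-cost path #13: 3→6→4→5→7→2→1→8 push 5 @ unit cost 32 (adds 160)
total cost = 1493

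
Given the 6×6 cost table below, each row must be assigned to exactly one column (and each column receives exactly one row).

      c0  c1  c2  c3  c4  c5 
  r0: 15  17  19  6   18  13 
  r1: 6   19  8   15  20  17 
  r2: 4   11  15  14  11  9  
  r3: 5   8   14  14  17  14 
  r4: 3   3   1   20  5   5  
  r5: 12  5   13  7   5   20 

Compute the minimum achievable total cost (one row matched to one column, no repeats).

optimal assignment: row0→col3 (cost 6), row1→col0 (cost 6), row2→col5 (cost 9), row3→col1 (cost 8), row4→col2 (cost 1), row5→col4 (cost 5)
total = 6 + 6 + 9 + 8 + 1 + 5 = 35

Minimum assignment cost: 35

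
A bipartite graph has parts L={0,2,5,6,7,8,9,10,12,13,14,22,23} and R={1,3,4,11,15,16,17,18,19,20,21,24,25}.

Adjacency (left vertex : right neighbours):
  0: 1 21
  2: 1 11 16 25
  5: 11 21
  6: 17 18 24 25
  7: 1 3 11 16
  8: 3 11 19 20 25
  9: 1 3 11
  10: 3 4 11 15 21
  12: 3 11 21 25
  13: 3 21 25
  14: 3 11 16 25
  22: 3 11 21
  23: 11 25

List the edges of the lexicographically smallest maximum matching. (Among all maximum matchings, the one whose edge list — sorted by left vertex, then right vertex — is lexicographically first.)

Lex-smallest maximum matching: {(0,1), (2,11), (5,21), (6,17), (7,3), (8,19), (10,4), (12,25), (14,16)}

|M| = 9 (so the lex-smallest maximum matching has 9 edges)
process left vertices in ascending order; for each, take the smallest-labelled available neighbour that still permits 9 edges overall, or leave it unmatched if none does
lex-smallest matching: {0-1, 2-11, 5-21, 6-17, 7-3, 8-19, 10-4, 12-25, 14-16}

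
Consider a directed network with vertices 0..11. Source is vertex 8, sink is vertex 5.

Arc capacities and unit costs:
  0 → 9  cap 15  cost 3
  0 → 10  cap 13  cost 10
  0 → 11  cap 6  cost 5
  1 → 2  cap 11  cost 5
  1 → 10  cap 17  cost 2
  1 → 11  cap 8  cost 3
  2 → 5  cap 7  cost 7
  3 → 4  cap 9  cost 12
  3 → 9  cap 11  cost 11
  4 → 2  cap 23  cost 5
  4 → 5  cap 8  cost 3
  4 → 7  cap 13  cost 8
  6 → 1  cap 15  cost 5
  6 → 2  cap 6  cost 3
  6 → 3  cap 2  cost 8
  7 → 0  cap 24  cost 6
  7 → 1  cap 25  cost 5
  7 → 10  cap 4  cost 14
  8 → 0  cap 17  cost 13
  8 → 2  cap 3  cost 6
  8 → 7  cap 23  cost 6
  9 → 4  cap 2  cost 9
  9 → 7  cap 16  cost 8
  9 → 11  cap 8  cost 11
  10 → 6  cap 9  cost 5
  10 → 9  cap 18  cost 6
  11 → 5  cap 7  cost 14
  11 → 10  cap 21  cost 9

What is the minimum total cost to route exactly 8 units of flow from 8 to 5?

shortest-cost path #1: 8→2→5 push 3 @ unit cost 13 (adds 39)
shortest-cost path #2: 8→7→1→2→5 push 4 @ unit cost 23 (adds 92)
shortest-cost path #3: 8→7→0→9→4→5 push 1 @ unit cost 27 (adds 27)
total cost = 158

Minimum cost for 8 units: 158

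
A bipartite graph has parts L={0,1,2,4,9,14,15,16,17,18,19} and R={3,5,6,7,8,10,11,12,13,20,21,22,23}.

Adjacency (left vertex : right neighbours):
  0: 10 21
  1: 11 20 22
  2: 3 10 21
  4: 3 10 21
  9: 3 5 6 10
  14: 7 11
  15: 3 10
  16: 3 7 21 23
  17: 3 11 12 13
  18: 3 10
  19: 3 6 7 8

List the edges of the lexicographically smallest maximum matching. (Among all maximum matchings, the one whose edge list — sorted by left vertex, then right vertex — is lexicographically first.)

|M| = 9 (so the lex-smallest maximum matching has 9 edges)
process left vertices in ascending order; for each, take the smallest-labelled available neighbour that still permits 9 edges overall, or leave it unmatched if none does
lex-smallest matching: {0-10, 1-11, 2-3, 4-21, 9-5, 14-7, 16-23, 17-12, 19-6}

Lex-smallest maximum matching: {(0,10), (1,11), (2,3), (4,21), (9,5), (14,7), (16,23), (17,12), (19,6)}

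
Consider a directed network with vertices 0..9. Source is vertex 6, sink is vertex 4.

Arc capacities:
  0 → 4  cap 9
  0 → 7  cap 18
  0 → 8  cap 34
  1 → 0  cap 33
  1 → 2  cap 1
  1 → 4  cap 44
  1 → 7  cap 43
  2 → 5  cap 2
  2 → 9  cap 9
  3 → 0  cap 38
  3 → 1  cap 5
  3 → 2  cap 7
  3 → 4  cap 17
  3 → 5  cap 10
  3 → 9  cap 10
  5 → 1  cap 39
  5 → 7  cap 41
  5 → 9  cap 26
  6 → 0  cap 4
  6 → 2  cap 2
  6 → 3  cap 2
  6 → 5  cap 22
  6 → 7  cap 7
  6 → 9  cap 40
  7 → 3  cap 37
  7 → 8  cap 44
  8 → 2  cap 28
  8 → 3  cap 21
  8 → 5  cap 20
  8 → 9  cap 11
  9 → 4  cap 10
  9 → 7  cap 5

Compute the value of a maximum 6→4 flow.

Maximum flow value: 52

augment #1: 6→0→4 bottleneck 4, total now 4
augment #2: 6→3→4 bottleneck 2, total now 6
augment #3: 6→9→4 bottleneck 10, total now 16
augment #4: 6→5→1→4 bottleneck 22, total now 38
augment #5: 6→7→3→4 bottleneck 7, total now 45
augment #6: 6→2→5→1→4 bottleneck 2, total now 47
augment #7: 6→9→7→3→4 bottleneck 5, total now 52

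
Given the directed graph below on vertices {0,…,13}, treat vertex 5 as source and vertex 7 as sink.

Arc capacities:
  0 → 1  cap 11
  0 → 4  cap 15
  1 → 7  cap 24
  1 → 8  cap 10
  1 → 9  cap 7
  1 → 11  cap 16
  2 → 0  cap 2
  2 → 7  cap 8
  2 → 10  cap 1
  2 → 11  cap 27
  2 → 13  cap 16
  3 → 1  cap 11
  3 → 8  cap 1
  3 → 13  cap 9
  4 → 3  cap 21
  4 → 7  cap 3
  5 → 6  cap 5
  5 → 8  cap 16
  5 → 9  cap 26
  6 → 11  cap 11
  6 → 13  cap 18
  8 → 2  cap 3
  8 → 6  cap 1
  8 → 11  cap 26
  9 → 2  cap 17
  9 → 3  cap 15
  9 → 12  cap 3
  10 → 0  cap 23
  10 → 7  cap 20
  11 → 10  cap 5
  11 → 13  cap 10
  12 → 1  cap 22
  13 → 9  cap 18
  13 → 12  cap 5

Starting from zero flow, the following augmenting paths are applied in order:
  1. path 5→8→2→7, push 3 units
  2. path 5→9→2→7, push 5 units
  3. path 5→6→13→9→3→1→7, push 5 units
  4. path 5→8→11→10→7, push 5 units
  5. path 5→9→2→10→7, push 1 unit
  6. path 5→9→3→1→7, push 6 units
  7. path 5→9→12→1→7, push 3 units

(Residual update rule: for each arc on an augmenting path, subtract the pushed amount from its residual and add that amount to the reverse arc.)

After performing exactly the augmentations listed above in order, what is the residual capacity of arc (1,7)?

Residual capacity of (1,7): 10

after path 1 (5→8→2→7, push 3): res(1,7)=24
after path 2 (5→9→2→7, push 5): res(1,7)=24
after path 3 (5→6→13→9→3→1→7, push 5): res(1,7)=19
after path 4 (5→8→11→10→7, push 5): res(1,7)=19
after path 5 (5→9→2→10→7, push 1): res(1,7)=19
after path 6 (5→9→3→1→7, push 6): res(1,7)=13
after path 7 (5→9→12→1→7, push 3): res(1,7)=10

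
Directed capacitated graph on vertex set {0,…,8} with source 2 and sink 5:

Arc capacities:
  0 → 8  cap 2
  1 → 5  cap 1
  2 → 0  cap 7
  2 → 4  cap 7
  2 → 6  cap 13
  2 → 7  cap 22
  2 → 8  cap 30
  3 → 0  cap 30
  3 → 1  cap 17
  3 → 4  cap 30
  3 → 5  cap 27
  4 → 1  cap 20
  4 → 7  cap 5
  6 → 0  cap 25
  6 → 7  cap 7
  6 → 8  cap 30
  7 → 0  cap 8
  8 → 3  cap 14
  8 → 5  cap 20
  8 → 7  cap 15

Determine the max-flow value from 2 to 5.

Maximum flow value: 35

augment #1: 2→8→5 bottleneck 20, total now 20
augment #2: 2→4→1→5 bottleneck 1, total now 21
augment #3: 2→8→3→5 bottleneck 10, total now 31
augment #4: 2→0→8→3→5 bottleneck 2, total now 33
augment #5: 2→6→8→3→5 bottleneck 2, total now 35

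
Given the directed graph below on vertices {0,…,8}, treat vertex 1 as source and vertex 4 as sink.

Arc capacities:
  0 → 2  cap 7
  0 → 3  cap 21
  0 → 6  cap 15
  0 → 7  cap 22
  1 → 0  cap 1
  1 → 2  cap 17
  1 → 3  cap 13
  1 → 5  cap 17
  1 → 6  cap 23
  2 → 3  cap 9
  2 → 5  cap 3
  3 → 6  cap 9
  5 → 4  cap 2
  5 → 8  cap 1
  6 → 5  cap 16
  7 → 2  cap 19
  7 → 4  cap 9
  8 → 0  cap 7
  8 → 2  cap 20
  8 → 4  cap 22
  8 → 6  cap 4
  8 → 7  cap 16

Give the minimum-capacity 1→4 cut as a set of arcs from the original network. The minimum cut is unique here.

augment #1: 1→5→4 push 2
augment #2: 1→0→7→4 push 1
augment #3: 1→5→8→4 push 1
max flow = 4; residual-reachable set from 1 gives S-side
cut edges (S→T): {(1,0), (5,4), (5,8)} total cap 4

Min-cut arcs: {(1,0), (5,4), (5,8)} (total capacity 4)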